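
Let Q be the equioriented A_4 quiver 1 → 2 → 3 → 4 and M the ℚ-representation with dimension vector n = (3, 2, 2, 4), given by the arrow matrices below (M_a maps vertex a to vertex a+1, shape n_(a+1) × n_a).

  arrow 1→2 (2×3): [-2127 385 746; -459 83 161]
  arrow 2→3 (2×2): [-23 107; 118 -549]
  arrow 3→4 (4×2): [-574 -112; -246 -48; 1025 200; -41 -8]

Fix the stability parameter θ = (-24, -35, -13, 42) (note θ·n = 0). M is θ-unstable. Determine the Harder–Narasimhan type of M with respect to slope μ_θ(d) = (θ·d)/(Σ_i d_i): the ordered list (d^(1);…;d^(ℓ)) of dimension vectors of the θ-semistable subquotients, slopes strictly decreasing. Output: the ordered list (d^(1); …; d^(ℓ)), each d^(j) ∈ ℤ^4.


Interval decomposition of M: I[1,1], I[1,3], I[1,4], I[4,4]^3.
HN type (ℓ=4): μ^(1)=42; μ^(2)=-13; μ^(3)=-24; μ^(4)=-59/2

((0, 0, 0, 4); (0, 0, 2, 0); (1, 0, 0, 0); (2, 2, 0, 0))


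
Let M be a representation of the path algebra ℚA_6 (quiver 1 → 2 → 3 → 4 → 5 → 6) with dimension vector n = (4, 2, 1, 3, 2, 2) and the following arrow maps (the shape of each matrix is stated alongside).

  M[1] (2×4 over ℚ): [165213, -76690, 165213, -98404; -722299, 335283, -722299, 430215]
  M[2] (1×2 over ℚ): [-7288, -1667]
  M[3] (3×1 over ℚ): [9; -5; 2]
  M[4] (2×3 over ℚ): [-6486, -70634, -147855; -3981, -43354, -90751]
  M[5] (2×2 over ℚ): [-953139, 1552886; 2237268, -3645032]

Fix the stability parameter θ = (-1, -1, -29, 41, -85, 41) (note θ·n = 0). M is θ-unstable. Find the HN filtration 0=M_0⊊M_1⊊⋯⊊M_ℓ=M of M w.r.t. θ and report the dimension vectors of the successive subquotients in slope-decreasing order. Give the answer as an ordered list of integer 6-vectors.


Barcode: M ≅ I[1,1]^2, I[1,2], I[1,5], I[4,4], I[4,6], I[6,6]. HN layers by μ_θ (4 steps, strictly decreasing):
  μ^(1)=41; μ^(2)=-1; μ^(3)=-15; μ^(4)=-22

((0, 0, 0, 1, 0, 2); (3, 1, 0, 0, 0, 0); (1, 1, 1, 1, 1, 0); (0, 0, 0, 1, 1, 0))


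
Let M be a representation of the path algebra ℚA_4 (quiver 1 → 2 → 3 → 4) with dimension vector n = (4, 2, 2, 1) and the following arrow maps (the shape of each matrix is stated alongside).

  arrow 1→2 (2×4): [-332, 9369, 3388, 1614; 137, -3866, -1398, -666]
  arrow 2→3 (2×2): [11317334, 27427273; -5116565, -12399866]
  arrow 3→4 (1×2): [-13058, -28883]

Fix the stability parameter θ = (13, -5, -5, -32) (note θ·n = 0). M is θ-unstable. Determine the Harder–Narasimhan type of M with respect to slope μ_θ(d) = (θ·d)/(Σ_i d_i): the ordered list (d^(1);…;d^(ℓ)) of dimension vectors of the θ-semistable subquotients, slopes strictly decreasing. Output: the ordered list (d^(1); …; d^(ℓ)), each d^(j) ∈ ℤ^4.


Barcode: M ≅ I[1,1]^2, I[1,3], I[1,4]. HN layers by μ_θ (3 steps, strictly decreasing):
  μ^(1)=13; μ^(2)=1; μ^(3)=-29/4

((2, 0, 0, 0); (1, 1, 1, 0); (1, 1, 1, 1))


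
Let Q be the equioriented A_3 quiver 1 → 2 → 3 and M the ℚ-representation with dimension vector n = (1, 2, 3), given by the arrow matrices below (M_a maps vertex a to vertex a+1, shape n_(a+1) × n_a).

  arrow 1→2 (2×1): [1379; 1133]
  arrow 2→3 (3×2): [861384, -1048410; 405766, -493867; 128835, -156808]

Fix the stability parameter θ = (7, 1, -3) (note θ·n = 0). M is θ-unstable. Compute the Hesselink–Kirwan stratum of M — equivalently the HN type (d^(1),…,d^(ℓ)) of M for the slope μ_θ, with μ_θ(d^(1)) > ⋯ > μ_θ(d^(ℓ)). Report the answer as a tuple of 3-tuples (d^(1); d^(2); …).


Interval decomposition of M: I[1,3], I[2,3], I[3,3].
HN type (ℓ=3): μ^(1)=5/3; μ^(2)=-1; μ^(3)=-3

((1, 1, 1); (0, 1, 1); (0, 0, 1))


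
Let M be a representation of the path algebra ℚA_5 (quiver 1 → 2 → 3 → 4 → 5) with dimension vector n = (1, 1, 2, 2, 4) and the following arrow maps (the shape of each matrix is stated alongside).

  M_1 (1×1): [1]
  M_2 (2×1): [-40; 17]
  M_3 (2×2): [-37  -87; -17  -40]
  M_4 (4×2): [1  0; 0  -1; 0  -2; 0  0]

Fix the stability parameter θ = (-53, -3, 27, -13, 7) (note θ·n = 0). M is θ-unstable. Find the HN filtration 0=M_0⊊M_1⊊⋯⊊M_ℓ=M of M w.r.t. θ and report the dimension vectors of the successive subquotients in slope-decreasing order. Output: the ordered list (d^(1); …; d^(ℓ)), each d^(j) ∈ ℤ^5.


Interval decomposition of M: I[1,5], I[3,5], I[5,5]^2.
HN type (ℓ=3): μ^(1)=7; μ^(2)=-3; μ^(3)=-53

((0, 0, 2, 2, 4); (0, 1, 0, 0, 0); (1, 0, 0, 0, 0))


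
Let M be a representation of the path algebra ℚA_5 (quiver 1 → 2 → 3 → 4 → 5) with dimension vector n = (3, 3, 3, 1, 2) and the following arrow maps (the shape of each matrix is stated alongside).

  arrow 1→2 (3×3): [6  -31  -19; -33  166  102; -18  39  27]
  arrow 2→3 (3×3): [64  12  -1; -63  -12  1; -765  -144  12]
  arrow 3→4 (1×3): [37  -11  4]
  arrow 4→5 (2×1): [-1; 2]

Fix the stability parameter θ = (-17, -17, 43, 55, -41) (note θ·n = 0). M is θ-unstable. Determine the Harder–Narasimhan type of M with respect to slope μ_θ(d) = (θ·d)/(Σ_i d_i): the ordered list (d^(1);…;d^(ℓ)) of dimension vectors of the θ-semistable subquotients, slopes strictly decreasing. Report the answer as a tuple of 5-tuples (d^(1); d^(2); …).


Interval decomposition of M: I[1,1], I[1,2], I[1,5], I[2,3], I[3,3], I[5,5].
HN type (ℓ=4): μ^(1)=43; μ^(2)=19; μ^(3)=-17; μ^(4)=-41

((0, 0, 2, 0, 0); (0, 0, 1, 1, 1); (3, 3, 0, 0, 0); (0, 0, 0, 0, 1))


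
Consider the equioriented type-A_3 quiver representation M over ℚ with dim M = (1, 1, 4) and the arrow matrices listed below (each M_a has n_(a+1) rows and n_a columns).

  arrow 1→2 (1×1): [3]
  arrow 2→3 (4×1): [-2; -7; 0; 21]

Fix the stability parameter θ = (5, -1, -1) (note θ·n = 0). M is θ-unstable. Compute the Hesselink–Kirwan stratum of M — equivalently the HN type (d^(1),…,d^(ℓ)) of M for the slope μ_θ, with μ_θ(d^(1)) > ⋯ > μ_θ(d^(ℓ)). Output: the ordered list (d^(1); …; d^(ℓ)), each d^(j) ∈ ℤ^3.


Barcode: M ≅ I[1,3], I[3,3]^3. HN layers by μ_θ (2 steps, strictly decreasing):
  μ^(1)=1; μ^(2)=-1

((1, 1, 1); (0, 0, 3))


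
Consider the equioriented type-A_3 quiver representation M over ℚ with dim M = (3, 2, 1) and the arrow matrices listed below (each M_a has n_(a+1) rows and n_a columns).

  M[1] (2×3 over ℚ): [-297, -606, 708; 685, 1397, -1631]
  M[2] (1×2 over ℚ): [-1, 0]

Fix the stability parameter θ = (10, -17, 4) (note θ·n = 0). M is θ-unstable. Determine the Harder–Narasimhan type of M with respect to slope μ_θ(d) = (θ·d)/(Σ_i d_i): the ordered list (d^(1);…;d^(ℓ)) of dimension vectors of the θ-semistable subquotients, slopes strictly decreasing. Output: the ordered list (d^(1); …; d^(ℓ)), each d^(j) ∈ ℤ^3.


Barcode: M ≅ I[1,1], I[1,2], I[1,3]. HN layers by μ_θ (3 steps, strictly decreasing):
  μ^(1)=10; μ^(2)=4; μ^(3)=-7/2

((1, 0, 0); (0, 0, 1); (2, 2, 0))


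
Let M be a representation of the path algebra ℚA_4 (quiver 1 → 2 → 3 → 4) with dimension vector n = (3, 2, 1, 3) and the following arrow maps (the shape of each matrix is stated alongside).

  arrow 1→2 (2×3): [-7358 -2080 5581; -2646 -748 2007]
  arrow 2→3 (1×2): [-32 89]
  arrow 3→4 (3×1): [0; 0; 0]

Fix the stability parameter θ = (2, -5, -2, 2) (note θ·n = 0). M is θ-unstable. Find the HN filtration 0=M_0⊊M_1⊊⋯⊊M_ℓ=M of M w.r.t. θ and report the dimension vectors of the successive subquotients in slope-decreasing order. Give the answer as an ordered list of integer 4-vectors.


Barcode: M ≅ I[1,1], I[1,2], I[1,3], I[4,4]^3. HN layers by μ_θ (3 steps, strictly decreasing):
  μ^(1)=2; μ^(2)=-3/2; μ^(3)=-5/3

((1, 0, 0, 3); (1, 1, 0, 0); (1, 1, 1, 0))


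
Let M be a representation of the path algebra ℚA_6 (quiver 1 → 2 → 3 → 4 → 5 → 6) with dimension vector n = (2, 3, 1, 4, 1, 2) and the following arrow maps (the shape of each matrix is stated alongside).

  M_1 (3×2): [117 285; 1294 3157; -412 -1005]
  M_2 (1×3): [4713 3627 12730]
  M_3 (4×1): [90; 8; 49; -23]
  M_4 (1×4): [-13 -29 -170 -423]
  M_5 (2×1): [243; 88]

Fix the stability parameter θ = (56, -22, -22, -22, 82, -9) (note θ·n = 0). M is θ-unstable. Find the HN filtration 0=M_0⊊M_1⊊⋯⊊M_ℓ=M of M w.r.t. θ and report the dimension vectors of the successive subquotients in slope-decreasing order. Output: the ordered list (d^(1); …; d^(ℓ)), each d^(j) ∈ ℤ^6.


Via rank(M_{q-1}∘⋯∘M_p): M ≅ I[1,2], I[1,6], I[2,2], I[4,4]^3, I[6,6].
μ_θ-semistable layers: μ^(1)=73/2; μ^(2)=17; μ^(3)=-5/2; μ^(4)=-9; μ^(5)=-22

((0, 0, 0, 0, 1, 1); (1, 1, 0, 0, 0, 0); (1, 1, 1, 1, 0, 0); (0, 0, 0, 0, 0, 1); (0, 1, 0, 3, 0, 0))


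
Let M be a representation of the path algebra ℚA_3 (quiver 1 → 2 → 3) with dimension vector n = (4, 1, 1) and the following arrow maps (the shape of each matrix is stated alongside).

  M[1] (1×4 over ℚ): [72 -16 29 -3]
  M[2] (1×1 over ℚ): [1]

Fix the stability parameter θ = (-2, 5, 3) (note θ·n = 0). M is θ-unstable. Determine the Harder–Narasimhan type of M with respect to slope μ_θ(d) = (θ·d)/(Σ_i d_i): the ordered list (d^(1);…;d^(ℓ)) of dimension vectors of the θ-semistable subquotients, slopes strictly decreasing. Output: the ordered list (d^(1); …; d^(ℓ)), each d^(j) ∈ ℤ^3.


Interval decomposition of M: I[1,1]^3, I[1,3].
HN type (ℓ=2): μ^(1)=4; μ^(2)=-2

((0, 1, 1); (4, 0, 0))


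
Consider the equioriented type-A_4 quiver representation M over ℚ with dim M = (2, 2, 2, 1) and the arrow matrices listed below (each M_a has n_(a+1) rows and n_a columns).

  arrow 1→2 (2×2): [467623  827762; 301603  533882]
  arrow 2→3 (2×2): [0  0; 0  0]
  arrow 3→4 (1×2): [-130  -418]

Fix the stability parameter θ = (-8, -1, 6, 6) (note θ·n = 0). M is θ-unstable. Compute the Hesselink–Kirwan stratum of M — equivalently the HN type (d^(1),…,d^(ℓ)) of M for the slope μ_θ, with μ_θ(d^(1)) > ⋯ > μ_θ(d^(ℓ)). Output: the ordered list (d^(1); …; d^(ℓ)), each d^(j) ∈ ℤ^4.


Via rank(M_{q-1}∘⋯∘M_p): M ≅ I[1,1], I[1,2], I[2,2], I[3,3], I[3,4].
μ_θ-semistable layers: μ^(1)=6; μ^(2)=-1; μ^(3)=-8

((0, 0, 2, 1); (0, 2, 0, 0); (2, 0, 0, 0))


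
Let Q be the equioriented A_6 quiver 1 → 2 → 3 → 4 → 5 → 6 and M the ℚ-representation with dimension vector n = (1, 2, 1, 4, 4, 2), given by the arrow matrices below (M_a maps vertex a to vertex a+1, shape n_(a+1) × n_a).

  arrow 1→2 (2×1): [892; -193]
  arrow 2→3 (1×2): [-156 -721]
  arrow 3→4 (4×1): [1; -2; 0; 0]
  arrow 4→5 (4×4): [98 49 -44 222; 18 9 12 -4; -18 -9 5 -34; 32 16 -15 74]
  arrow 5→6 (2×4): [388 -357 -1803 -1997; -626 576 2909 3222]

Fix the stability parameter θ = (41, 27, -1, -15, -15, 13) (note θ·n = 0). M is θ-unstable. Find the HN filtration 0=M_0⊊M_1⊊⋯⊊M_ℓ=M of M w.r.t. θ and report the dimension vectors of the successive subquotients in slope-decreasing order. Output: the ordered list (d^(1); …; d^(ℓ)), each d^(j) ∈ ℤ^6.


Interval decomposition of M: I[1,4], I[2,2], I[4,5], I[4,6]^2, I[5,5].
HN type (ℓ=3): μ^(1)=27; μ^(2)=13; μ^(3)=-15

((0, 1, 0, 0, 0, 0); (1, 1, 1, 1, 0, 2); (0, 0, 0, 3, 4, 0))


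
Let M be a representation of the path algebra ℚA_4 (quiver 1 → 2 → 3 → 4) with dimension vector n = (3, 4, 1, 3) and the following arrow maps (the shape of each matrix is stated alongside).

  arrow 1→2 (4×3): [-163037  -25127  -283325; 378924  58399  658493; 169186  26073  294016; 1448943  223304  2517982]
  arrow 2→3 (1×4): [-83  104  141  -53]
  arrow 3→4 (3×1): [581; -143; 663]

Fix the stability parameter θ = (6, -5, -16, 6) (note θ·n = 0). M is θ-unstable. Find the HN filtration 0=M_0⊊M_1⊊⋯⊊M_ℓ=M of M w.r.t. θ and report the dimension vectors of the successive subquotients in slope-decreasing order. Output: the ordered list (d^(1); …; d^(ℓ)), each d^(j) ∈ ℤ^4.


Via rank(M_{q-1}∘⋯∘M_p): M ≅ I[1,2]^2, I[1,4], I[2,2], I[4,4]^2.
μ_θ-semistable layers: μ^(1)=6; μ^(2)=1/2; μ^(3)=-5

((0, 0, 0, 3); (2, 2, 0, 0); (1, 2, 1, 0))


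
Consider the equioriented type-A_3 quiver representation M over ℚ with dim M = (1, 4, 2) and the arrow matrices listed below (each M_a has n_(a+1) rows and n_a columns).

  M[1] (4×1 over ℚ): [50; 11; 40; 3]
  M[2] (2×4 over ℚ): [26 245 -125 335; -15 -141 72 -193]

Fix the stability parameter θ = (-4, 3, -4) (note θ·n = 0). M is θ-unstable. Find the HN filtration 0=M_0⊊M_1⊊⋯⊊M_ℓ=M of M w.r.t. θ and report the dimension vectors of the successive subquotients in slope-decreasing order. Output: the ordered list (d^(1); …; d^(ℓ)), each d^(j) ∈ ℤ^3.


Interval decomposition of M: I[1,2], I[2,2], I[2,3]^2.
HN type (ℓ=3): μ^(1)=3; μ^(2)=-1/2; μ^(3)=-4

((0, 2, 0); (0, 2, 2); (1, 0, 0))


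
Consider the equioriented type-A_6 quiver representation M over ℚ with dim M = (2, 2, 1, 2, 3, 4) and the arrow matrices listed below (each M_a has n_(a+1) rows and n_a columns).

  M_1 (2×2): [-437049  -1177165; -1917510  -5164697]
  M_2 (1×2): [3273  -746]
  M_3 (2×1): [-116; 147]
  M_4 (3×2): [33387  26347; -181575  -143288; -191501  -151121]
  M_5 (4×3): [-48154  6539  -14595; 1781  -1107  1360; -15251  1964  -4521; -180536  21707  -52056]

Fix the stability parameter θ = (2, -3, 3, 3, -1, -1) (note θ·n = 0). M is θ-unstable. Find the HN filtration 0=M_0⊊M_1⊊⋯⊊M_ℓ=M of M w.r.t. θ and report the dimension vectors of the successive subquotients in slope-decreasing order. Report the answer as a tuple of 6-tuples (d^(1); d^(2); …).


Interval decomposition of M: I[1,2], I[1,6], I[4,6], I[5,6], I[6,6].
HN type (ℓ=4): μ^(1)=1; μ^(2)=1/3; μ^(3)=-1/2; μ^(4)=-1

((0, 0, 1, 1, 1, 1); (0, 0, 0, 1, 1, 1); (2, 2, 0, 0, 0, 0); (0, 0, 0, 0, 1, 2))


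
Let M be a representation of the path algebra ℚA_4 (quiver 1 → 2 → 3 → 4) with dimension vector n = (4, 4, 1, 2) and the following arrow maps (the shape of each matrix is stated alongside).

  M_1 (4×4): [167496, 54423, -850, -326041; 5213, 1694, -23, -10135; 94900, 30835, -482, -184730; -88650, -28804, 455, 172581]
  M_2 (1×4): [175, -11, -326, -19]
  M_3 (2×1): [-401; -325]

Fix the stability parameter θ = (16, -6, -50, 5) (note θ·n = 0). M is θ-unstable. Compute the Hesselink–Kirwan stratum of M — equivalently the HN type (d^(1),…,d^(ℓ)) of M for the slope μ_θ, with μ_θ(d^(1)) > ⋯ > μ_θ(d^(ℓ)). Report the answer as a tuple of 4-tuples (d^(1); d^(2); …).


Via rank(M_{q-1}∘⋯∘M_p): M ≅ I[1,2]^3, I[1,4], I[4,4].
μ_θ-semistable layers: μ^(1)=5; μ^(2)=-40/3

((3, 3, 0, 2); (1, 1, 1, 0))


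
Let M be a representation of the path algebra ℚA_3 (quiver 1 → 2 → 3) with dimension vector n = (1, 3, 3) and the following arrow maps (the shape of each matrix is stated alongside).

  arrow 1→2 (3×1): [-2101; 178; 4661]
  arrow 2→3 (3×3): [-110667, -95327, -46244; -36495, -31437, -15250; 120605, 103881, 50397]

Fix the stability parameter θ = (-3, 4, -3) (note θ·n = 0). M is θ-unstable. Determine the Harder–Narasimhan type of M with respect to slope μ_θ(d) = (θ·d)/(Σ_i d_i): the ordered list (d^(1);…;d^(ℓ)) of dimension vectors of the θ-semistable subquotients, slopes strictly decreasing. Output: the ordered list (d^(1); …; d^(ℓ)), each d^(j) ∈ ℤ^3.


Via rank(M_{q-1}∘⋯∘M_p): M ≅ I[1,3], I[2,3]^2.
μ_θ-semistable layers: μ^(1)=1/2; μ^(2)=-3

((0, 3, 3); (1, 0, 0))


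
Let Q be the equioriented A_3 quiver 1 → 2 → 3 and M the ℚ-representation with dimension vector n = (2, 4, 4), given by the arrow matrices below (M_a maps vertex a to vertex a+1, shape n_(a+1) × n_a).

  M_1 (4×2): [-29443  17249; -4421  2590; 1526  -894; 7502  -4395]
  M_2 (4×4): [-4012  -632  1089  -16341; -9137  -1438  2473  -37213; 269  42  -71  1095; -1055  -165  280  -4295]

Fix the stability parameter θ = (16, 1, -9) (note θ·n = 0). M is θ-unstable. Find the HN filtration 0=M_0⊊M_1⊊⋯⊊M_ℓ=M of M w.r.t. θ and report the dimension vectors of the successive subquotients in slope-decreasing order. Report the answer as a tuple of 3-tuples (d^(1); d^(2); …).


Interval decomposition of M: I[1,3]^2, I[2,2], I[2,3], I[3,3].
HN type (ℓ=4): μ^(1)=8/3; μ^(2)=1; μ^(3)=-4; μ^(4)=-9

((2, 2, 2); (0, 1, 0); (0, 1, 1); (0, 0, 1))


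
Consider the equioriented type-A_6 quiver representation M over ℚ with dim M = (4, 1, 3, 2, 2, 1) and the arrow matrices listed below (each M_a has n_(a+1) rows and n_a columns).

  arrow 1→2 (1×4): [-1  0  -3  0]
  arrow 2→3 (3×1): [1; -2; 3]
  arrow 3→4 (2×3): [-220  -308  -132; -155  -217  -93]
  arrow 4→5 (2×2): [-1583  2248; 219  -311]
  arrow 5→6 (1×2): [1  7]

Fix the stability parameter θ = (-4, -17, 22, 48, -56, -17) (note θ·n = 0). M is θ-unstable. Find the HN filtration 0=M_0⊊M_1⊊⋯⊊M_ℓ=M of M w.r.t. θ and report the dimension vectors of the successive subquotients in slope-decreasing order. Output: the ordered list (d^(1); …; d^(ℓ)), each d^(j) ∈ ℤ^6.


Barcode: M ≅ I[1,1]^3, I[1,3], I[3,3], I[3,6], I[4,5]. HN layers by μ_θ (4 steps, strictly decreasing):
  μ^(1)=22; μ^(2)=-3/4; μ^(3)=-4; μ^(4)=-21/2

((0, 0, 2, 0, 0, 0); (0, 0, 1, 1, 1, 1); (3, 0, 0, 1, 1, 0); (1, 1, 0, 0, 0, 0))


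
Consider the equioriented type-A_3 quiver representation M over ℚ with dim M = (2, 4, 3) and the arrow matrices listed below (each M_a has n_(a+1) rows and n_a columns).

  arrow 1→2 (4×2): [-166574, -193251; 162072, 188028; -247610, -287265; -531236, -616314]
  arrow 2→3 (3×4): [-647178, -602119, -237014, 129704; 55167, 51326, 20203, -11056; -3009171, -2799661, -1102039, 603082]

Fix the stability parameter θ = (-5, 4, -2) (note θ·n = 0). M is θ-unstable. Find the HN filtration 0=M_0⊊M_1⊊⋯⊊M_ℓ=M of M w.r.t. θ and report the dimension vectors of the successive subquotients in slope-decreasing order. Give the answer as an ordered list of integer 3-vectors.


Barcode: M ≅ I[1,1], I[1,2], I[2,3]^3. HN layers by μ_θ (3 steps, strictly decreasing):
  μ^(1)=4; μ^(2)=1; μ^(3)=-5

((0, 1, 0); (0, 3, 3); (2, 0, 0))


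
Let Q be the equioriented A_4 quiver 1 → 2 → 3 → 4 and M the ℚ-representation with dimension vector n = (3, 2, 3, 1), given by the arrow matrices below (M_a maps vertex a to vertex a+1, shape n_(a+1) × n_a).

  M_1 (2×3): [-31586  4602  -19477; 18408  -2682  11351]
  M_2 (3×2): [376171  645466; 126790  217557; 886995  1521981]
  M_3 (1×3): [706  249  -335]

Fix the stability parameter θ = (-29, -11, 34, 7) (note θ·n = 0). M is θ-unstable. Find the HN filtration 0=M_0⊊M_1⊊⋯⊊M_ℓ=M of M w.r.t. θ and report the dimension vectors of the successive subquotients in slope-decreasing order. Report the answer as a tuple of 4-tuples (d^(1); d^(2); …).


Barcode: M ≅ I[1,1], I[1,3], I[1,4], I[3,3]. HN layers by μ_θ (4 steps, strictly decreasing):
  μ^(1)=34; μ^(2)=41/2; μ^(3)=-11; μ^(4)=-29

((0, 0, 2, 0); (0, 0, 1, 1); (0, 2, 0, 0); (3, 0, 0, 0))


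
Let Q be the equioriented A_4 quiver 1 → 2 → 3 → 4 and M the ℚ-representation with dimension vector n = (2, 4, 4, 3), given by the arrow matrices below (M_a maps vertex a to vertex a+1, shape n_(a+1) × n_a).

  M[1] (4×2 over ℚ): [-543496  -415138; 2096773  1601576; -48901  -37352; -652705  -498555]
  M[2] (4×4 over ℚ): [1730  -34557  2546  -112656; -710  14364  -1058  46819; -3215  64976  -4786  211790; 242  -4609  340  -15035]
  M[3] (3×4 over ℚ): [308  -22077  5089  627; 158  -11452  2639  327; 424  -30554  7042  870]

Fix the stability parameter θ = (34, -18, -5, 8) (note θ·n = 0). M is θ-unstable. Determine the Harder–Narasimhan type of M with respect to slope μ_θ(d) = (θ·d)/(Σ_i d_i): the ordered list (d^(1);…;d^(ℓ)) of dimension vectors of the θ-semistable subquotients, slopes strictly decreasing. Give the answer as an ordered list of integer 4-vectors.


Barcode: M ≅ I[1,4]^2, I[2,3]^2, I[4,4]. HN layers by μ_θ (4 steps, strictly decreasing):
  μ^(1)=8; μ^(2)=11/3; μ^(3)=-5; μ^(4)=-18

((0, 0, 0, 3); (2, 2, 2, 0); (0, 0, 2, 0); (0, 2, 0, 0))


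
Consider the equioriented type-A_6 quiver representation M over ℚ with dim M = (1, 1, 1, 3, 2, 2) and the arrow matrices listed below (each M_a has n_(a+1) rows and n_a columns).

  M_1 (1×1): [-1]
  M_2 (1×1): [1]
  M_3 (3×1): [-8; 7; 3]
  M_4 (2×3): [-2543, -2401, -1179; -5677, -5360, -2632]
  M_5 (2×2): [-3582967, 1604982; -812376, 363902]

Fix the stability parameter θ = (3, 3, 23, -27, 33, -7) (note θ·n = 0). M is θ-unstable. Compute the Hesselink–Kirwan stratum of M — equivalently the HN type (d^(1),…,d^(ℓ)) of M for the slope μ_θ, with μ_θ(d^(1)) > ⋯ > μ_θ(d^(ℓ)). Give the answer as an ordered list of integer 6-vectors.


Interval decomposition of M: I[1,4], I[4,6]^2.
HN type (ℓ=3): μ^(1)=13; μ^(2)=1/2; μ^(3)=-27

((0, 0, 0, 0, 2, 2); (1, 1, 1, 1, 0, 0); (0, 0, 0, 2, 0, 0))


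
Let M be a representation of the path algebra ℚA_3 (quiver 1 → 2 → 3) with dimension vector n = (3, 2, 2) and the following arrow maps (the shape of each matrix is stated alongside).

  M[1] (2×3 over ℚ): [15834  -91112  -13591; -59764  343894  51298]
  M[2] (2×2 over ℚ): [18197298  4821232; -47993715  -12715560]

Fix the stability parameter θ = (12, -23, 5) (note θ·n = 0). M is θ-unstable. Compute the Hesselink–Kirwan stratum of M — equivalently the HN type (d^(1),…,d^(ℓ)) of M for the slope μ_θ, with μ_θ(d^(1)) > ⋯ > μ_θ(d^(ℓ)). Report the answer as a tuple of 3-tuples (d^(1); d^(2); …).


Via rank(M_{q-1}∘⋯∘M_p): M ≅ I[1,1], I[1,2], I[1,3], I[3,3].
μ_θ-semistable layers: μ^(1)=12; μ^(2)=5; μ^(3)=-11/2

((1, 0, 0); (0, 0, 2); (2, 2, 0))


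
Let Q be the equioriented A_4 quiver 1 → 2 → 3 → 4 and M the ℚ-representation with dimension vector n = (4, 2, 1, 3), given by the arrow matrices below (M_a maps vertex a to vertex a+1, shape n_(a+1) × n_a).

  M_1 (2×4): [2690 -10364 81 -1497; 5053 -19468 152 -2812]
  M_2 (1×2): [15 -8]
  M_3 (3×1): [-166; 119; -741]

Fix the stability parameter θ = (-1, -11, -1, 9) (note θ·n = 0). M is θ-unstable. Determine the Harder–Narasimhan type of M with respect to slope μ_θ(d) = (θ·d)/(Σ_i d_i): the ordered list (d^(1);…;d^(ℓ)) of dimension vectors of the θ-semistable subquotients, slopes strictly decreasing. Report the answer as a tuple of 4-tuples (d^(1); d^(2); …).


Via rank(M_{q-1}∘⋯∘M_p): M ≅ I[1,1]^2, I[1,2], I[1,4], I[4,4]^2.
μ_θ-semistable layers: μ^(1)=9; μ^(2)=-1; μ^(3)=-6

((0, 0, 0, 3); (2, 0, 1, 0); (2, 2, 0, 0))


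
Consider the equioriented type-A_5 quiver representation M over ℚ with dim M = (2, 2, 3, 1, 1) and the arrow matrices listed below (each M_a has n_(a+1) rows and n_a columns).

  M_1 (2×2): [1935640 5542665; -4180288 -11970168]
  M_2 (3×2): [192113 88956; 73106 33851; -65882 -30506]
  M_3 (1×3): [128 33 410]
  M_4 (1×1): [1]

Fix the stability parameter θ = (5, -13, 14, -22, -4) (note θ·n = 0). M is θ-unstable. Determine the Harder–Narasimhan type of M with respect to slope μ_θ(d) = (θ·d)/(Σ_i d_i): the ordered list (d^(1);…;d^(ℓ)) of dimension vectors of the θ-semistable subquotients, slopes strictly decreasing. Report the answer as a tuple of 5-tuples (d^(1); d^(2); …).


Via rank(M_{q-1}∘⋯∘M_p): M ≅ I[1,1], I[1,5], I[2,3], I[3,3].
μ_θ-semistable layers: μ^(1)=14; μ^(2)=5; μ^(3)=-4; μ^(4)=-13

((0, 0, 2, 0, 0); (1, 0, 0, 0, 0); (1, 1, 1, 1, 1); (0, 1, 0, 0, 0))


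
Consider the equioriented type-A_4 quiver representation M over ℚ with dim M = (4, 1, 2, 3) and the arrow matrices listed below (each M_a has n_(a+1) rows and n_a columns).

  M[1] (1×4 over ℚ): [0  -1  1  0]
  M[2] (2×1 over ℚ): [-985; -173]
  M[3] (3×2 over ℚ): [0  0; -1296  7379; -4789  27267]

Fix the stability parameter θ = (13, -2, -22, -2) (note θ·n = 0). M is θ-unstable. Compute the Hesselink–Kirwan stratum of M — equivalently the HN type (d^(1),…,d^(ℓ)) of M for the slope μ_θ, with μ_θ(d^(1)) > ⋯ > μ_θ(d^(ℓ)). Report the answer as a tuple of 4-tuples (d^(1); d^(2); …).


Barcode: M ≅ I[1,1]^3, I[1,4], I[3,4], I[4,4]. HN layers by μ_θ (4 steps, strictly decreasing):
  μ^(1)=13; μ^(2)=-2; μ^(3)=-11/3; μ^(4)=-22

((3, 0, 0, 0); (0, 0, 0, 3); (1, 1, 1, 0); (0, 0, 1, 0))


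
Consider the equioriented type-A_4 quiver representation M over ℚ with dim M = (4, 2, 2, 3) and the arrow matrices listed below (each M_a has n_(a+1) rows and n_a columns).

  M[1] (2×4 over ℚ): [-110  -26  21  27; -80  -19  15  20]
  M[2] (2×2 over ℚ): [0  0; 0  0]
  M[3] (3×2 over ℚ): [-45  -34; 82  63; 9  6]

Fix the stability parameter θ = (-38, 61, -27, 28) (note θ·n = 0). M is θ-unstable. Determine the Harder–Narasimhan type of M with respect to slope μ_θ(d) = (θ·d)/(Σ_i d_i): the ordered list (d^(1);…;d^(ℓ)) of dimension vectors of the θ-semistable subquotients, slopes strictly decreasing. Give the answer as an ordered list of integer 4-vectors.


Via rank(M_{q-1}∘⋯∘M_p): M ≅ I[1,1]^2, I[1,2]^2, I[3,4]^2, I[4,4].
μ_θ-semistable layers: μ^(1)=61; μ^(2)=28; μ^(3)=-27; μ^(4)=-38

((0, 2, 0, 0); (0, 0, 0, 3); (0, 0, 2, 0); (4, 0, 0, 0))


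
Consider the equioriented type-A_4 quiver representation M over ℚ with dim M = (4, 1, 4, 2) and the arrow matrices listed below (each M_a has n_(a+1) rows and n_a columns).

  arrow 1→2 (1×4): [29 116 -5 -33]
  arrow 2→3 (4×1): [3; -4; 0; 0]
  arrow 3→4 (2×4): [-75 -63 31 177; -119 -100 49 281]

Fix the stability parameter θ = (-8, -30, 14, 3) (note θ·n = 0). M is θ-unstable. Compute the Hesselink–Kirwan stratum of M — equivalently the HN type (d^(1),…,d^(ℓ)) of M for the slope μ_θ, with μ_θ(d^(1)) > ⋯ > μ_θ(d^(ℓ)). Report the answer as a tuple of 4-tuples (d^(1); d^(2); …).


Via rank(M_{q-1}∘⋯∘M_p): M ≅ I[1,1]^3, I[1,4], I[3,3]^2, I[3,4].
μ_θ-semistable layers: μ^(1)=14; μ^(2)=17/2; μ^(3)=-8; μ^(4)=-19

((0, 0, 2, 0); (0, 0, 2, 2); (3, 0, 0, 0); (1, 1, 0, 0))


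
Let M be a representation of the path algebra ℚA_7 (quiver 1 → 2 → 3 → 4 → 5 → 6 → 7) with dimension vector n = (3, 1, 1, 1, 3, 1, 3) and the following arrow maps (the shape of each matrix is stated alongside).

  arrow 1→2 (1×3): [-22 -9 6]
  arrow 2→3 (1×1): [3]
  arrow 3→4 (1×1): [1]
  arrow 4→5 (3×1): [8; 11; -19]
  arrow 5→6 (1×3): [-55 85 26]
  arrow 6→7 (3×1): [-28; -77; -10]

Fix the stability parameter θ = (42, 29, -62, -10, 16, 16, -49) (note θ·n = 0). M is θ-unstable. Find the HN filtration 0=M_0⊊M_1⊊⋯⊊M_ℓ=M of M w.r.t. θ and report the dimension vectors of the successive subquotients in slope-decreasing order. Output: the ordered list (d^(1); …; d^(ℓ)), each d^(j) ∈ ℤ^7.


Barcode: M ≅ I[1,1]^2, I[1,7], I[5,5]^2, I[7,7]^2. HN layers by μ_θ (4 steps, strictly decreasing):
  μ^(1)=42; μ^(2)=16; μ^(3)=-18/7; μ^(4)=-49

((2, 0, 0, 0, 0, 0, 0); (0, 0, 0, 0, 2, 0, 0); (1, 1, 1, 1, 1, 1, 1); (0, 0, 0, 0, 0, 0, 2))


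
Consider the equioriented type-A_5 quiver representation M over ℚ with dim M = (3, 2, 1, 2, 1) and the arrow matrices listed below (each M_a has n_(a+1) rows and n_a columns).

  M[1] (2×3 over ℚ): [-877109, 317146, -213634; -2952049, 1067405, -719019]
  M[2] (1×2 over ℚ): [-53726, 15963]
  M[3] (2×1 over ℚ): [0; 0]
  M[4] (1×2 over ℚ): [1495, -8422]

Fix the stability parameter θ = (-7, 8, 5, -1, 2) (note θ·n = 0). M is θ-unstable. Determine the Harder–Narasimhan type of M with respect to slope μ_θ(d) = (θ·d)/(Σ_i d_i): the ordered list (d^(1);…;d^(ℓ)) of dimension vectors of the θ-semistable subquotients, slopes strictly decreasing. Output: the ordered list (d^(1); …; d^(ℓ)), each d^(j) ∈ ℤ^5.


Via rank(M_{q-1}∘⋯∘M_p): M ≅ I[1,1], I[1,2], I[1,3], I[4,4], I[4,5].
μ_θ-semistable layers: μ^(1)=8; μ^(2)=13/2; μ^(3)=2; μ^(4)=-1; μ^(5)=-7

((0, 1, 0, 0, 0); (0, 1, 1, 0, 0); (0, 0, 0, 0, 1); (0, 0, 0, 2, 0); (3, 0, 0, 0, 0))


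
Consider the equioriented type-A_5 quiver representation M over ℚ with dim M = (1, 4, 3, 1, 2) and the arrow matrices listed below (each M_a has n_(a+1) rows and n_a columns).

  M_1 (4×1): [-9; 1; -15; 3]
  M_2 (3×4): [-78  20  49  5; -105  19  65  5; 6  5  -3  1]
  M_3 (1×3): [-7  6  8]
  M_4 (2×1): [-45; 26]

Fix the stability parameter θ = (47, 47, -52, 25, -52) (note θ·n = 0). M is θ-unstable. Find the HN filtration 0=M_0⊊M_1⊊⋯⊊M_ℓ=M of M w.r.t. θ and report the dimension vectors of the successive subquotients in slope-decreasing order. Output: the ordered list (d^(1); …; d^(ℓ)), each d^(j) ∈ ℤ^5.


Interval decomposition of M: I[1,5], I[2,2], I[2,3]^2, I[5,5].
HN type (ℓ=4): μ^(1)=47; μ^(2)=3; μ^(3)=-5/2; μ^(4)=-52

((0, 1, 0, 0, 0); (1, 1, 1, 1, 1); (0, 2, 2, 0, 0); (0, 0, 0, 0, 1))


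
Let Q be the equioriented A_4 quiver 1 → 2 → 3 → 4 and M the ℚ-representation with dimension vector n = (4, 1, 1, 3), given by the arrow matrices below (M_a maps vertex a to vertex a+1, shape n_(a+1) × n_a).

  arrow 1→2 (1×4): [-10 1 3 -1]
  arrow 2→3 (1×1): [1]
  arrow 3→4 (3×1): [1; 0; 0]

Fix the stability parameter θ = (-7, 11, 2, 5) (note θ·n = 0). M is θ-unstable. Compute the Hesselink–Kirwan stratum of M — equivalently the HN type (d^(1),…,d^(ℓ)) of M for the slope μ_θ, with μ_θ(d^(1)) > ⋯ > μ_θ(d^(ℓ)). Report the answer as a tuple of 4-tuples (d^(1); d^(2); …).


Via rank(M_{q-1}∘⋯∘M_p): M ≅ I[1,1]^3, I[1,4], I[4,4]^2.
μ_θ-semistable layers: μ^(1)=6; μ^(2)=5; μ^(3)=-7

((0, 1, 1, 1); (0, 0, 0, 2); (4, 0, 0, 0))


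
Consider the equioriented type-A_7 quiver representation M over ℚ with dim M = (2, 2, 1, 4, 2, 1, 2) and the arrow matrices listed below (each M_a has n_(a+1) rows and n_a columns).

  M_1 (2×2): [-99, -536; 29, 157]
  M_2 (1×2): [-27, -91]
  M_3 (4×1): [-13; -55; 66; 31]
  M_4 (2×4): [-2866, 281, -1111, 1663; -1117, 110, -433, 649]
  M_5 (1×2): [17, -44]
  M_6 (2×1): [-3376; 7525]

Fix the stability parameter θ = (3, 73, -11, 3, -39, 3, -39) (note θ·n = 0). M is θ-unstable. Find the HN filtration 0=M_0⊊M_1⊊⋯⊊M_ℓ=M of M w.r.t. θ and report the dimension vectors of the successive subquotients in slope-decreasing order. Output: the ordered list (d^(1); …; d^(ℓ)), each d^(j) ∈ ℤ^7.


Interval decomposition of M: I[1,2], I[1,7], I[4,4]^2, I[4,5], I[7,7].
HN type (ℓ=5): μ^(1)=73; μ^(2)=3; μ^(3)=-1; μ^(4)=-18; μ^(5)=-39

((0, 1, 0, 0, 0, 0, 0); (1, 0, 0, 2, 0, 0, 0); (1, 1, 1, 1, 1, 1, 1); (0, 0, 0, 1, 1, 0, 0); (0, 0, 0, 0, 0, 0, 1))


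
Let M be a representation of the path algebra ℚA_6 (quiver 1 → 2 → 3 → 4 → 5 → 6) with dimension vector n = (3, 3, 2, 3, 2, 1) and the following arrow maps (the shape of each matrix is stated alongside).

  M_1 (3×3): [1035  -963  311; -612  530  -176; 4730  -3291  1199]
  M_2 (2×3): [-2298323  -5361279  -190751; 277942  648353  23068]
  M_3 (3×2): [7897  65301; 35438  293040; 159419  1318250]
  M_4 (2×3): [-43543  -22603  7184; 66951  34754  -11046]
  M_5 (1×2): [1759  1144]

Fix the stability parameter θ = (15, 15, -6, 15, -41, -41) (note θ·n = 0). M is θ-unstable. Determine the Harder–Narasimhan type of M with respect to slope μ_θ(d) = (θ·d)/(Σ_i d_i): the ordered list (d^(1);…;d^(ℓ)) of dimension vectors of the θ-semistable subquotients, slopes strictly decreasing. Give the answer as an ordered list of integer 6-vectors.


Via rank(M_{q-1}∘⋯∘M_p): M ≅ I[1,2], I[1,5], I[1,6], I[4,4].
μ_θ-semistable layers: μ^(1)=15; μ^(2)=-2/5; μ^(3)=-43/6

((1, 1, 0, 1, 0, 0); (1, 1, 1, 1, 1, 0); (1, 1, 1, 1, 1, 1))


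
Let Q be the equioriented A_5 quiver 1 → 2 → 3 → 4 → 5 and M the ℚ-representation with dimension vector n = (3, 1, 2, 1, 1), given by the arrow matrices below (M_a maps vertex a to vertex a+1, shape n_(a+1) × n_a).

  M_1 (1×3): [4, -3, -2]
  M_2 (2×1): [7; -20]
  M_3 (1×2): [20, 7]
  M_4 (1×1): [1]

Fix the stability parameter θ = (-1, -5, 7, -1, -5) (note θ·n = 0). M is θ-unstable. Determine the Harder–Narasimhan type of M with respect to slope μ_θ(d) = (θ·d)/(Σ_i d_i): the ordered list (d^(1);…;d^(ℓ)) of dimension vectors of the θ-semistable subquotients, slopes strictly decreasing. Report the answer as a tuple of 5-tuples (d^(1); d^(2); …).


Barcode: M ≅ I[1,1]^2, I[1,3], I[3,5]. HN layers by μ_θ (4 steps, strictly decreasing):
  μ^(1)=7; μ^(2)=1/3; μ^(3)=-1; μ^(4)=-3

((0, 0, 1, 0, 0); (0, 0, 1, 1, 1); (2, 0, 0, 0, 0); (1, 1, 0, 0, 0))


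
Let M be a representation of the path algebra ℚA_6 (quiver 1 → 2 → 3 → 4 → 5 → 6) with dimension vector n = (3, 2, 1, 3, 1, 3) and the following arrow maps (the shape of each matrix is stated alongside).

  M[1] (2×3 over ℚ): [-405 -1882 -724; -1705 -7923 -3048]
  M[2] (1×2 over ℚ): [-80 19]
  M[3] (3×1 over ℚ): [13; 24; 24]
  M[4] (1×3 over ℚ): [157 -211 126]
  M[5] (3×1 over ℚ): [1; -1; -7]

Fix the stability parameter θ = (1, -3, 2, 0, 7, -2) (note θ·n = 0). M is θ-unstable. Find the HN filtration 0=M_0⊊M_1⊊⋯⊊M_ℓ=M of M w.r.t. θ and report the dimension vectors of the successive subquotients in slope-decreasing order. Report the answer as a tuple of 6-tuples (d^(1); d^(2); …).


Barcode: M ≅ I[1,1], I[1,2], I[1,6], I[4,4]^2, I[6,6]^2. HN layers by μ_θ (5 steps, strictly decreasing):
  μ^(1)=5/2; μ^(2)=1; μ^(3)=0; μ^(4)=-1; μ^(5)=-2

((0, 0, 0, 0, 1, 1); (1, 0, 1, 1, 0, 0); (0, 0, 0, 2, 0, 0); (2, 2, 0, 0, 0, 0); (0, 0, 0, 0, 0, 2))


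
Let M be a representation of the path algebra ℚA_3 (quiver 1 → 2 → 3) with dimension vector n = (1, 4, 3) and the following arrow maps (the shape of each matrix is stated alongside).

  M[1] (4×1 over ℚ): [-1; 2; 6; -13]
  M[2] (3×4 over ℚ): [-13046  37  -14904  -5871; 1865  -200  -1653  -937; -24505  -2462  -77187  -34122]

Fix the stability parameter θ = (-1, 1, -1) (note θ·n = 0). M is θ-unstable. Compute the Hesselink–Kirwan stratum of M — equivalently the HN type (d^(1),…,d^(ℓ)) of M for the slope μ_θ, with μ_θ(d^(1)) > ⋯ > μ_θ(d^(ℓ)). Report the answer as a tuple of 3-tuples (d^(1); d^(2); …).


Interval decomposition of M: I[1,3], I[2,2], I[2,3]^2.
HN type (ℓ=3): μ^(1)=1; μ^(2)=0; μ^(3)=-1

((0, 1, 0); (0, 3, 3); (1, 0, 0))


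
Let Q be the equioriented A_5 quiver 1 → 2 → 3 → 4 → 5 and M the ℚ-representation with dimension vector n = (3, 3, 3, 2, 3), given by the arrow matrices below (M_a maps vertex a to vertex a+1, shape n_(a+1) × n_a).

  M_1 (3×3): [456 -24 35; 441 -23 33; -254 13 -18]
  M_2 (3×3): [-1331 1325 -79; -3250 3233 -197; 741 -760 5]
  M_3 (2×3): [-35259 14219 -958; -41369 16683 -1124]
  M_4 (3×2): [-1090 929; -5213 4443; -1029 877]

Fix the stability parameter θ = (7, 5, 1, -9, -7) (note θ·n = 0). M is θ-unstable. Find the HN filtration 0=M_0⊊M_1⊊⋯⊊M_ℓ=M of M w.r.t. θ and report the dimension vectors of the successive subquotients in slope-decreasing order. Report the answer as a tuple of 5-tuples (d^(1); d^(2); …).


Interval decomposition of M: I[1,3], I[1,5]^2, I[5,5].
HN type (ℓ=3): μ^(1)=13/3; μ^(2)=-3/5; μ^(3)=-7

((1, 1, 1, 0, 0); (2, 2, 2, 2, 2); (0, 0, 0, 0, 1))


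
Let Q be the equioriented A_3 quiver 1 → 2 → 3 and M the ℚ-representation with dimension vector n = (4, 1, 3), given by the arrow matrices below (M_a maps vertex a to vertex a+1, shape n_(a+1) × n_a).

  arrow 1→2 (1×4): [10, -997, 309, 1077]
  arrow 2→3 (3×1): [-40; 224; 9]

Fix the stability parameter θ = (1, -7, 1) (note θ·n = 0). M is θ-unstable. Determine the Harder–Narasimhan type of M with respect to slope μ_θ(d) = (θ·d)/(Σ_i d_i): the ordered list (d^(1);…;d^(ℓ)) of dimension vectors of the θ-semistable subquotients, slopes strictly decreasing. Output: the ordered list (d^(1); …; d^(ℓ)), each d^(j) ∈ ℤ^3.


Via rank(M_{q-1}∘⋯∘M_p): M ≅ I[1,1]^3, I[1,3], I[3,3]^2.
μ_θ-semistable layers: μ^(1)=1; μ^(2)=-3

((3, 0, 3); (1, 1, 0))


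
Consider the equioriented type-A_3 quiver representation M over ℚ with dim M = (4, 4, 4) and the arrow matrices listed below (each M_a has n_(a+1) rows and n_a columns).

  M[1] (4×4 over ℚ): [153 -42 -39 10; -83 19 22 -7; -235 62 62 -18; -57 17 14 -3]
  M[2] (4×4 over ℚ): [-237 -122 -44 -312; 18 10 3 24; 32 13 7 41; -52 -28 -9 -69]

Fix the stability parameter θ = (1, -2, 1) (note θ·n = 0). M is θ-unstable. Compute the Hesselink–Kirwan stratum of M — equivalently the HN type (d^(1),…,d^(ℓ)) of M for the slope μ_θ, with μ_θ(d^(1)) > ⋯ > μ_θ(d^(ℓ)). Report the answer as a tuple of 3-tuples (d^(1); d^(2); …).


Interval decomposition of M: I[1,3]^4.
HN type (ℓ=2): μ^(1)=1; μ^(2)=-1/2

((0, 0, 4); (4, 4, 0))


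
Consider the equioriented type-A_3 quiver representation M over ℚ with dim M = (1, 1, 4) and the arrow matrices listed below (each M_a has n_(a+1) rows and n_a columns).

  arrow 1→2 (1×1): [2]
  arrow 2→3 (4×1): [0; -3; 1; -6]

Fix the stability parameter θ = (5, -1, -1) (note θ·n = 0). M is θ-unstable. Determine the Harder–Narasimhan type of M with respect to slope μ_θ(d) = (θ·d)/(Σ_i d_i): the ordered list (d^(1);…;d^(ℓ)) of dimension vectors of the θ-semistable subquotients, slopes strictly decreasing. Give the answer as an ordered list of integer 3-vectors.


Via rank(M_{q-1}∘⋯∘M_p): M ≅ I[1,3], I[3,3]^3.
μ_θ-semistable layers: μ^(1)=1; μ^(2)=-1

((1, 1, 1); (0, 0, 3))


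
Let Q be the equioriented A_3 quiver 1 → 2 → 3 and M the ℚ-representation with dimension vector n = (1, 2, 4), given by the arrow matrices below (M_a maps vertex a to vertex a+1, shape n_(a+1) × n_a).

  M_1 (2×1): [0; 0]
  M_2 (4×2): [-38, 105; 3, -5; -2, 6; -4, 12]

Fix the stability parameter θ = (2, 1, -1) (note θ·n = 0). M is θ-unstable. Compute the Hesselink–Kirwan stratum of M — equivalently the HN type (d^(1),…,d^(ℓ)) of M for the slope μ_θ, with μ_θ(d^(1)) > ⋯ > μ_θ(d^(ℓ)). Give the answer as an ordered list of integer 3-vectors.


Interval decomposition of M: I[1,1], I[2,3]^2, I[3,3]^2.
HN type (ℓ=3): μ^(1)=2; μ^(2)=0; μ^(3)=-1

((1, 0, 0); (0, 2, 2); (0, 0, 2))


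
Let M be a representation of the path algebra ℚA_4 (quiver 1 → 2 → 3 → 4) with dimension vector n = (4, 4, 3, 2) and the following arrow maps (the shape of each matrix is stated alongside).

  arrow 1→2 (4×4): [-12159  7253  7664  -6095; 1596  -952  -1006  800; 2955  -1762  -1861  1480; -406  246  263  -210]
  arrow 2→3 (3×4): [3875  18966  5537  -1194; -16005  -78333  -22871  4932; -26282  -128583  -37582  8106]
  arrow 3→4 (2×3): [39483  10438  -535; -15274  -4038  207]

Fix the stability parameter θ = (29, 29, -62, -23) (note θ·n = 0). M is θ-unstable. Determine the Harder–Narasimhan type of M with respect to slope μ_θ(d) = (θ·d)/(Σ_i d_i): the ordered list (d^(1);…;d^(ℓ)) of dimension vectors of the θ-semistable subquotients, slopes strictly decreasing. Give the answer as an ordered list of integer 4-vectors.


Via rank(M_{q-1}∘⋯∘M_p): M ≅ I[1,1], I[1,2]^2, I[1,4], I[2,4], I[3,3].
μ_θ-semistable layers: μ^(1)=29; μ^(2)=-27/4; μ^(3)=-56/3; μ^(4)=-62

((3, 2, 0, 0); (1, 1, 1, 1); (0, 1, 1, 1); (0, 0, 1, 0))


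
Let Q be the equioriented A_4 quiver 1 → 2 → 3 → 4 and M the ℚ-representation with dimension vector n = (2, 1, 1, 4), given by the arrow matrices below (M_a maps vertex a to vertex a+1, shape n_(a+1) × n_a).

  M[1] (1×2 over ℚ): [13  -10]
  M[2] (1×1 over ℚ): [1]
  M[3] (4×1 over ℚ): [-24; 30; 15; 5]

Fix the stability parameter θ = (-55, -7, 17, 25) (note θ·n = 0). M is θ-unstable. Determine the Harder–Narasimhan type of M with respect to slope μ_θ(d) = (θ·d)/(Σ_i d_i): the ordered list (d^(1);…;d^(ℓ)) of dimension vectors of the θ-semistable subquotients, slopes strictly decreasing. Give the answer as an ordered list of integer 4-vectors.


Barcode: M ≅ I[1,1], I[1,4], I[4,4]^3. HN layers by μ_θ (4 steps, strictly decreasing):
  μ^(1)=25; μ^(2)=17; μ^(3)=-7; μ^(4)=-55

((0, 0, 0, 4); (0, 0, 1, 0); (0, 1, 0, 0); (2, 0, 0, 0))
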